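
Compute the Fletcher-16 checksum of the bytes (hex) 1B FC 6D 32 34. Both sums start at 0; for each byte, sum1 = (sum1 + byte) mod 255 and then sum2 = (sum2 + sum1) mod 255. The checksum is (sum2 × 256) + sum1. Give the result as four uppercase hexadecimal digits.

Running sums (mod 255):
  after byte 0 (1B): sum1=27, sum2=27
  after byte 1 (FC): sum1=24, sum2=51
  after byte 2 (6D): sum1=133, sum2=184
  after byte 3 (32): sum1=183, sum2=112
  after byte 4 (34): sum1=235, sum2=92
Checksum = sum2·256 + sum1 = 92·256 + 235 = 23787 = 0x5CEB.

5CEB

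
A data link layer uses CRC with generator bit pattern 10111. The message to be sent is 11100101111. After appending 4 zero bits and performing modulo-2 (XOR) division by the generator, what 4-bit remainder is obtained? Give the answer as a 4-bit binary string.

Append 4 zeros: 111001011110000. Divide by 10111 (XOR where the leading bit is 1):
  pos 0: 11100 XOR 10111 = 01011
  pos 1: 10111 XOR 10111 = 00000
  pos 7: 11110 XOR 10111 = 01001
  pos 8: 10010 XOR 10111 = 00101
  pos 10: 10100 XOR 10111 = 00011
Remainder (last 4 bits) = 0011. This is the CRC / FCS.

0011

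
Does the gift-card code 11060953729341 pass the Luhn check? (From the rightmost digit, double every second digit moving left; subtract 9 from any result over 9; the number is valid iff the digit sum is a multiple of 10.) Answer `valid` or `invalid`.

From the right, keep odd positions and double even positions (subtract 9 from any doubled value over 9):
  doubled (positions 2,4,...): 8 9 5 1 0 0 2 → sum 25
  kept (positions 1,3,...): 1 3 2 3 9 6 1 → sum 25
Total = 50.
50 mod 10 = 0, so the number is valid.

valid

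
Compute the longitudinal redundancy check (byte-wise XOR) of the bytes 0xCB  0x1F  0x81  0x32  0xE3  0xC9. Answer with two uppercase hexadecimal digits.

4D

XOR the bytes together:
  start with 0xCB
  0xCB ⊕ 0x1F = 0xD4
  0xD4 ⊕ 0x81 = 0x55
  0x55 ⊕ 0x32 = 0x67
  0x67 ⊕ 0xE3 = 0x84
  0x84 ⊕ 0xC9 = 0x4D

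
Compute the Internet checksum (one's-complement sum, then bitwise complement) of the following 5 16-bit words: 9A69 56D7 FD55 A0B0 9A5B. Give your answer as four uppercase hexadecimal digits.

D65C

One's-complement addition (fold any carry out of bit 15 back into bit 0):
  0x9A69 + 0x56D7 = 0x0F140
  0xF140 + 0xFD55 = 0x1EE95 → wrap carry → 0xEE96
  0xEE96 + 0xA0B0 = 0x18F46 → wrap carry → 0x8F47
  0x8F47 + 0x9A5B = 0x129A2 → wrap carry → 0x29A3
One's-complement sum = 0x29A3.
Checksum = ~0x29A3 & 0xFFFF = 0xD65C.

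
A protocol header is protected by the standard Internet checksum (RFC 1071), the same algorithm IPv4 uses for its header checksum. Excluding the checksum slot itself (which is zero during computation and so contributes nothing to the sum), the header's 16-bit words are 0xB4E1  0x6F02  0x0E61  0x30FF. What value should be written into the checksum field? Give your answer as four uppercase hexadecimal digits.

9CBB

One's-complement addition (fold any carry out of bit 15 back into bit 0):
  0xB4E1 + 0x6F02 = 0x123E3 → wrap carry → 0x23E4
  0x23E4 + 0x0E61 = 0x03245
  0x3245 + 0x30FF = 0x06344
One's-complement sum = 0x6344.
Checksum = ~0x6344 & 0xFFFF = 0x9CBB.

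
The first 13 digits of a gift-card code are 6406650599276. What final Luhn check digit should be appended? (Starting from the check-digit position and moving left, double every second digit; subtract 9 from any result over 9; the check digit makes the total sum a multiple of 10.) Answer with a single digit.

2

Partial digits right→left: 6 7 2 9 9 5 0 5 6 6 0 4 6
Double every second digit counting from the check-digit position (so the 1st, 3rd, 5th, ... of the partial from the right).
  doubled (with −9 where >9): 3 4 9 0 3 0 3 → sum 22
  kept as-is: 7 9 5 5 6 4 → sum 36
Total = 22 + 36 = 58.
Check digit = (10 − (58 mod 10)) mod 10 = 2.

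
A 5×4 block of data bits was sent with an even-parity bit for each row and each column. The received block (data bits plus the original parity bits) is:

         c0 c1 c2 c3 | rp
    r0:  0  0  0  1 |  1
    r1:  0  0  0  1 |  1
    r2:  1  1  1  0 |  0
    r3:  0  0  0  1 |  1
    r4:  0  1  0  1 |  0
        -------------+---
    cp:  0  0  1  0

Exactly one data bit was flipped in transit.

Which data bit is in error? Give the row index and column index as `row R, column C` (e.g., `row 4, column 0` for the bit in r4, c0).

Recompute each row's even parity and compare to rp:
  r0: data parity 1, sent rp 1 → ok
  r1: data parity 1, sent rp 1 → ok
  r2: data parity 1, sent rp 0 → mismatch
  r3: data parity 1, sent rp 1 → ok
  r4: data parity 0, sent rp 0 → ok
Recompute each column's even parity and compare to cp:
  c0: data parity 1, sent cp 0 → mismatch
  c1: data parity 0, sent cp 0 → ok
  c2: data parity 1, sent cp 1 → ok
  c3: data parity 0, sent cp 0 → ok
Exactly one row (r2) and one column (c0) fail → the flipped bit is at their intersection.

row 2, column 0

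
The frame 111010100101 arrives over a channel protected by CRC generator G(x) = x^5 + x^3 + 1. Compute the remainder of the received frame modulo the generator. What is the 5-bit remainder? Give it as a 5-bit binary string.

Modulo-2 division of 111010100101 by 101001:
  pos 0: 111010 XOR 101001 = 010011
  pos 1: 100111 XOR 101001 = 001110
  pos 3: 111000 XOR 101001 = 010001
  pos 4: 100011 XOR 101001 = 001010
  pos 6: 101001 XOR 101001 = 000000
Remainder = 00000 (zero — the frame passes the CRC check).

00000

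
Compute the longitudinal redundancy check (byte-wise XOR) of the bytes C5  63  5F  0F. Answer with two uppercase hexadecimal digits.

F6

XOR the bytes together:
  start with 0xC5
  0xC5 ⊕ 0x63 = 0xA6
  0xA6 ⊕ 0x5F = 0xF9
  0xF9 ⊕ 0x0F = 0xF6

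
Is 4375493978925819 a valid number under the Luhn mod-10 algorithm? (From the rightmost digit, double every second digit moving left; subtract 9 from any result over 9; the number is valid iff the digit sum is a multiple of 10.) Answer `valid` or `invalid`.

invalid

From the right, keep odd positions and double even positions (subtract 9 from any doubled value over 9):
  doubled (positions 2,4,...): 2 1 9 5 6 8 5 8 → sum 44
  kept (positions 1,3,...): 9 8 2 8 9 9 5 3 → sum 53
Total = 97.
97 mod 10 = 7, so the number is invalid.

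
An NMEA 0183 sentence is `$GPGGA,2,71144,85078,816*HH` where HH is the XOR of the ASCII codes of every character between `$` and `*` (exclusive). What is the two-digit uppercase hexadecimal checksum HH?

5E

XOR the ASCII codes of the payload characters:
  'G' = 0x47 → acc = 0x47
  'P' = 0x50 → acc = 0x17
  'G' = 0x47 → acc = 0x50
  'G' = 0x47 → acc = 0x17
  'A' = 0x41 → acc = 0x56
  ',' = 0x2C → acc = 0x7A
  '2' = 0x32 → acc = 0x48
  ',' = 0x2C → acc = 0x64
  '7' = 0x37 → acc = 0x53
  '1' = 0x31 → acc = 0x62
  '1' = 0x31 → acc = 0x53
  '4' = 0x34 → acc = 0x67
  '4' = 0x34 → acc = 0x53
  ',' = 0x2C → acc = 0x7F
  '8' = 0x38 → acc = 0x47
  '5' = 0x35 → acc = 0x72
  '0' = 0x30 → acc = 0x42
  '7' = 0x37 → acc = 0x75
  '8' = 0x38 → acc = 0x4D
  ',' = 0x2C → acc = 0x61
  '8' = 0x38 → acc = 0x59
  '1' = 0x31 → acc = 0x68
  '6' = 0x36 → acc = 0x5E
Checksum = 0x5E.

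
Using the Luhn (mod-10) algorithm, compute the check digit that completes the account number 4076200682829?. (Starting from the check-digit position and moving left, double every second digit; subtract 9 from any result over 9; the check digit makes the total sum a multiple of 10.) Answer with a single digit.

4

Partial digits right→left: 9 2 8 2 8 6 0 0 2 6 7 0 4
Double every second digit counting from the check-digit position (so the 1st, 3rd, 5th, ... of the partial from the right).
  doubled (with −9 where >9): 9 7 7 0 4 5 8 → sum 40
  kept as-is: 2 2 6 0 6 0 → sum 16
Total = 40 + 16 = 56.
Check digit = (10 − (56 mod 10)) mod 10 = 4.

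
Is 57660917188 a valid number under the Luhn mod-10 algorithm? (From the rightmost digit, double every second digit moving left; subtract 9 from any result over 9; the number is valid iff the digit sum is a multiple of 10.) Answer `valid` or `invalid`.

valid

From the right, keep odd positions and double even positions (subtract 9 from any doubled value over 9):
  doubled (positions 2,4,...): 7 5 9 3 5 → sum 29
  kept (positions 1,3,...): 8 1 1 0 6 5 → sum 21
Total = 50.
50 mod 10 = 0, so the number is valid.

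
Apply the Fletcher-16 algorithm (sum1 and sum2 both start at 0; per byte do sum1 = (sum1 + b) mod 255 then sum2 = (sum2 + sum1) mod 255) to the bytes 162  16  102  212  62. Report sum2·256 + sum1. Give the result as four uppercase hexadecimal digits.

Running sums (mod 255):
  after byte 0 (162): sum1=162, sum2=162
  after byte 1 (16): sum1=178, sum2=85
  after byte 2 (102): sum1=25, sum2=110
  after byte 3 (212): sum1=237, sum2=92
  after byte 4 (62): sum1=44, sum2=136
Checksum = sum2·256 + sum1 = 136·256 + 44 = 34860 = 0x882C.

882C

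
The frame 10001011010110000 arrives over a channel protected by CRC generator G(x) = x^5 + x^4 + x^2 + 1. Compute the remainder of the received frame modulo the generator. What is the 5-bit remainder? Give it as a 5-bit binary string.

01110

Modulo-2 division of 10001011010110000 by 110101:
  pos 0: 100010 XOR 110101 = 010111
  pos 1: 101111 XOR 110101 = 011010
  pos 2: 110101 XOR 110101 = 000000
  pos 9: 101100 XOR 110101 = 011001
  pos 10: 110010 XOR 110101 = 000111
Remainder = 01110 (nonzero — an error is detected).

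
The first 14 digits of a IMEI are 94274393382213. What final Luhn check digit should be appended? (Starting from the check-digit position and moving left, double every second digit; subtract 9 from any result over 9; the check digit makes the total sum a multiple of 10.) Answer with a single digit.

8

Partial digits right→left: 3 1 2 2 8 3 3 9 3 4 7 2 4 9
Double every second digit counting from the check-digit position (so the 1st, 3rd, 5th, ... of the partial from the right).
  doubled (with −9 where >9): 6 4 7 6 6 5 8 → sum 42
  kept as-is: 1 2 3 9 4 2 9 → sum 30
Total = 42 + 30 = 72.
Check digit = (10 − (72 mod 10)) mod 10 = 8.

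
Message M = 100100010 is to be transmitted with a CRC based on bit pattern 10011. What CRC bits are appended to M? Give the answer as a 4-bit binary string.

0011

Append 4 zeros: 1001000100000. Divide by 10011 (XOR where the leading bit is 1):
  pos 0: 10010 XOR 10011 = 00001
  pos 4: 10010 XOR 10011 = 00001
  pos 8: 10000 XOR 10011 = 00011
Remainder (last 4 bits) = 0011. This is the CRC / FCS.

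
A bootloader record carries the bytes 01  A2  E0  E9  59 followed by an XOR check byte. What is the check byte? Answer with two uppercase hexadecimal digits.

XOR the bytes together:
  start with 0x01
  0x01 ⊕ 0xA2 = 0xA3
  0xA3 ⊕ 0xE0 = 0x43
  0x43 ⊕ 0xE9 = 0xAA
  0xAA ⊕ 0x59 = 0xF3

F3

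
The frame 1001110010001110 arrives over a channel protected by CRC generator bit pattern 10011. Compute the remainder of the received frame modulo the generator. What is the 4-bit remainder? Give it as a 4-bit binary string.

0010

Modulo-2 division of 1001110010001110 by 10011:
  pos 0: 10011 XOR 10011 = 00000
  pos 5: 10010 XOR 10011 = 00001
  pos 9: 10011 XOR 10011 = 00000
Remainder = 0010 (nonzero — an error is detected).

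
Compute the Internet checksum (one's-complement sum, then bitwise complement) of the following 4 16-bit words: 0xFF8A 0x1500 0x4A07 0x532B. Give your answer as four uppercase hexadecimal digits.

4E42

One's-complement addition (fold any carry out of bit 15 back into bit 0):
  0xFF8A + 0x1500 = 0x1148A → wrap carry → 0x148B
  0x148B + 0x4A07 = 0x05E92
  0x5E92 + 0x532B = 0x0B1BD
One's-complement sum = 0xB1BD.
Checksum = ~0xB1BD & 0xFFFF = 0x4E42.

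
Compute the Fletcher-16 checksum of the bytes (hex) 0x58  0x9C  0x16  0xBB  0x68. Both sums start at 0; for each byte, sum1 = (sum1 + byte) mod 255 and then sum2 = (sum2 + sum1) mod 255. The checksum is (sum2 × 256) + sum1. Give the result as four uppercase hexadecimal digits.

4E2F

Running sums (mod 255):
  after byte 0 (0x58): sum1=88, sum2=88
  after byte 1 (0x9C): sum1=244, sum2=77
  after byte 2 (0x16): sum1=11, sum2=88
  after byte 3 (0xBB): sum1=198, sum2=31
  after byte 4 (0x68): sum1=47, sum2=78
Checksum = sum2·256 + sum1 = 78·256 + 47 = 20015 = 0x4E2F.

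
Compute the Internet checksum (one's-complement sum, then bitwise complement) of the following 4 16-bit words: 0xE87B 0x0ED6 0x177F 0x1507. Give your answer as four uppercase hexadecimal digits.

One's-complement addition (fold any carry out of bit 15 back into bit 0):
  0xE87B + 0x0ED6 = 0x0F751
  0xF751 + 0x177F = 0x10ED0 → wrap carry → 0x0ED1
  0x0ED1 + 0x1507 = 0x023D8
One's-complement sum = 0x23D8.
Checksum = ~0x23D8 & 0xFFFF = 0xDC27.

DC27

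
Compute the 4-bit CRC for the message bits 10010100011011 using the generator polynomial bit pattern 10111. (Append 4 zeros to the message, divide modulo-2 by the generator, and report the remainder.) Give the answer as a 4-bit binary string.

Append 4 zeros: 100101000110110000. Divide by 10111 (XOR where the leading bit is 1):
  pos 0: 10010 XOR 10111 = 00101
  pos 2: 10110 XOR 10111 = 00001
  pos 6: 10011 XOR 10111 = 00100
  pos 8: 10001 XOR 10111 = 00110
  pos 10: 11010 XOR 10111 = 01101
  pos 11: 11010 XOR 10111 = 01101
  pos 12: 11010 XOR 10111 = 01101
  pos 13: 11010 XOR 10111 = 01101
Remainder (last 4 bits) = 1101. This is the CRC / FCS.

1101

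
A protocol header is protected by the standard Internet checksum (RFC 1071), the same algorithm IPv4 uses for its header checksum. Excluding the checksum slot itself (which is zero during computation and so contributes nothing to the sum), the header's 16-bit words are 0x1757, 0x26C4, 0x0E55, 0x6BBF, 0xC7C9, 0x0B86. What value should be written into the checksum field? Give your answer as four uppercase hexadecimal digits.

7480

One's-complement addition (fold any carry out of bit 15 back into bit 0):
  0x1757 + 0x26C4 = 0x03E1B
  0x3E1B + 0x0E55 = 0x04C70
  0x4C70 + 0x6BBF = 0x0B82F
  0xB82F + 0xC7C9 = 0x17FF8 → wrap carry → 0x7FF9
  0x7FF9 + 0x0B86 = 0x08B7F
One's-complement sum = 0x8B7F.
Checksum = ~0x8B7F & 0xFFFF = 0x7480.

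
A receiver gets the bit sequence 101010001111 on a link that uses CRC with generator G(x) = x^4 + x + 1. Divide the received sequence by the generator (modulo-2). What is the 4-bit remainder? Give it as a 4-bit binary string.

0000

Modulo-2 division of 101010001111 by 10011:
  pos 0: 10101 XOR 10011 = 00110
  pos 2: 11000 XOR 10011 = 01011
  pos 3: 10110 XOR 10011 = 00101
  pos 5: 10111 XOR 10011 = 00100
  pos 7: 10011 XOR 10011 = 00000
Remainder = 0000 (zero — the frame passes the CRC check).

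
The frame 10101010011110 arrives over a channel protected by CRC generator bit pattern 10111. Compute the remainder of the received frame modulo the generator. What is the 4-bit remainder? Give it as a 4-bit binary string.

Modulo-2 division of 10101010011110 by 10111:
  pos 0: 10101 XOR 10111 = 00010
  pos 3: 10010 XOR 10111 = 00101
  pos 5: 10101 XOR 10111 = 00010
  pos 8: 10111 XOR 10111 = 00000
Remainder = 0000 (zero — the frame passes the CRC check).

0000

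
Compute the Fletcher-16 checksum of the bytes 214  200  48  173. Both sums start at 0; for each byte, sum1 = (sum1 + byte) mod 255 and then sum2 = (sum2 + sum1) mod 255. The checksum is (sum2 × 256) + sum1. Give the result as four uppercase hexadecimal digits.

C37D

Running sums (mod 255):
  after byte 0 (214): sum1=214, sum2=214
  after byte 1 (200): sum1=159, sum2=118
  after byte 2 (48): sum1=207, sum2=70
  after byte 3 (173): sum1=125, sum2=195
Checksum = sum2·256 + sum1 = 195·256 + 125 = 50045 = 0xC37D.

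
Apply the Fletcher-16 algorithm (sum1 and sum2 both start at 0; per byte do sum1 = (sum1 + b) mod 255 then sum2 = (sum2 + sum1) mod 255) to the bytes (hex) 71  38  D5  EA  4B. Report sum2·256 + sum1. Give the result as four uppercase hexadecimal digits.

BAB5

Running sums (mod 255):
  after byte 0 (71): sum1=113, sum2=113
  after byte 1 (38): sum1=169, sum2=27
  after byte 2 (D5): sum1=127, sum2=154
  after byte 3 (EA): sum1=106, sum2=5
  after byte 4 (4B): sum1=181, sum2=186
Checksum = sum2·256 + sum1 = 186·256 + 181 = 47797 = 0xBAB5.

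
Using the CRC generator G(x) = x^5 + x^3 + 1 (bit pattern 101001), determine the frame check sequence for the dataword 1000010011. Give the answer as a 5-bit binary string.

00101

Append 5 zeros: 100001001100000. Divide by 101001 (XOR where the leading bit is 1):
  pos 0: 100001 XOR 101001 = 001000
  pos 2: 100000 XOR 101001 = 001001
  pos 4: 100111 XOR 101001 = 001110
  pos 6: 111000 XOR 101001 = 010001
  pos 7: 100010 XOR 101001 = 001011
  pos 9: 101100 XOR 101001 = 000101
Remainder (last 5 bits) = 00101. This is the CRC / FCS.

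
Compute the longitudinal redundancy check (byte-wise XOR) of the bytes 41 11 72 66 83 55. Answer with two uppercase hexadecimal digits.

XOR the bytes together:
  start with 0x41
  0x41 ⊕ 0x11 = 0x50
  0x50 ⊕ 0x72 = 0x22
  0x22 ⊕ 0x66 = 0x44
  0x44 ⊕ 0x83 = 0xC7
  0xC7 ⊕ 0x55 = 0x92

92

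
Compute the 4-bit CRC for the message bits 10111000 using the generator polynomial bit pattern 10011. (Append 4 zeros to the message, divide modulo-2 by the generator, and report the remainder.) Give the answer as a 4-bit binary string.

1010

Append 4 zeros: 101110000000. Divide by 10011 (XOR where the leading bit is 1):
  pos 0: 10111 XOR 10011 = 00100
  pos 2: 10000 XOR 10011 = 00011
  pos 5: 11000 XOR 10011 = 01011
  pos 6: 10110 XOR 10011 = 00101
Remainder (last 4 bits) = 1010. This is the CRC / FCS.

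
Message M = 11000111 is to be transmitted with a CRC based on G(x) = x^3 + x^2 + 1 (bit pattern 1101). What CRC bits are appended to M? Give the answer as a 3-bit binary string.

Append 3 zeros: 11000111000. Divide by 1101 (XOR where the leading bit is 1):
  pos 0: 1100 XOR 1101 = 0001
  pos 3: 1011 XOR 1101 = 0110
  pos 4: 1101 XOR 1101 = 0000
Remainder (last 3 bits) = 000. This is the CRC / FCS.

000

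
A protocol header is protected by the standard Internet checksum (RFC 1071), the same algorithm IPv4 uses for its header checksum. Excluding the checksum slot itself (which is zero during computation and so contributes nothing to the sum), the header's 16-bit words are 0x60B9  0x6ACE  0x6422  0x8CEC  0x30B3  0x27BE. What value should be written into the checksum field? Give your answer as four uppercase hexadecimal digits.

One's-complement addition (fold any carry out of bit 15 back into bit 0):
  0x60B9 + 0x6ACE = 0x0CB87
  0xCB87 + 0x6422 = 0x12FA9 → wrap carry → 0x2FAA
  0x2FAA + 0x8CEC = 0x0BC96
  0xBC96 + 0x30B3 = 0x0ED49
  0xED49 + 0x27BE = 0x11507 → wrap carry → 0x1508
One's-complement sum = 0x1508.
Checksum = ~0x1508 & 0xFFFF = 0xEAF7.

EAF7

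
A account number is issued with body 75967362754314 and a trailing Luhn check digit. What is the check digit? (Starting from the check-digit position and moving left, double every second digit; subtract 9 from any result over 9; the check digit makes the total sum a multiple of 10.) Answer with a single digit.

0

Partial digits right→left: 4 1 3 4 5 7 2 6 3 7 6 9 5 7
Double every second digit counting from the check-digit position (so the 1st, 3rd, 5th, ... of the partial from the right).
  doubled (with −9 where >9): 8 6 1 4 6 3 1 → sum 29
  kept as-is: 1 4 7 6 7 9 7 → sum 41
Total = 29 + 41 = 70.
Check digit = (10 − (70 mod 10)) mod 10 = 0.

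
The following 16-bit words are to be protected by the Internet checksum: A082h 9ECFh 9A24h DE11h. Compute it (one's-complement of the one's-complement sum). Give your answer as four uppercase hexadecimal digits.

One's-complement addition (fold any carry out of bit 15 back into bit 0):
  0xA082 + 0x9ECF = 0x13F51 → wrap carry → 0x3F52
  0x3F52 + 0x9A24 = 0x0D976
  0xD976 + 0xDE11 = 0x1B787 → wrap carry → 0xB788
One's-complement sum = 0xB788.
Checksum = ~0xB788 & 0xFFFF = 0x4877.

4877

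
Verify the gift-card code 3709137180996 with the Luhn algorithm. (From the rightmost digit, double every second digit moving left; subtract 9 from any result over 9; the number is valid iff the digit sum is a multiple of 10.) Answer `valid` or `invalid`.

invalid

From the right, keep odd positions and double even positions (subtract 9 from any doubled value over 9):
  doubled (positions 2,4,...): 9 0 2 6 9 5 → sum 31
  kept (positions 1,3,...): 6 9 8 7 1 0 3 → sum 34
Total = 65.
65 mod 10 = 5, so the number is invalid.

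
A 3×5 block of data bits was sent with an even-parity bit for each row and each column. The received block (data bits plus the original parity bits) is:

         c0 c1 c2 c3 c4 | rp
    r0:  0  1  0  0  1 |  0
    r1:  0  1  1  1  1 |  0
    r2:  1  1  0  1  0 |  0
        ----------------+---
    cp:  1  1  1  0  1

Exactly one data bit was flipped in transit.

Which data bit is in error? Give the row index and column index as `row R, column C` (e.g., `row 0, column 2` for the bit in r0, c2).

Recompute each row's even parity and compare to rp:
  r0: data parity 0, sent rp 0 → ok
  r1: data parity 0, sent rp 0 → ok
  r2: data parity 1, sent rp 0 → mismatch
Recompute each column's even parity and compare to cp:
  c0: data parity 1, sent cp 1 → ok
  c1: data parity 1, sent cp 1 → ok
  c2: data parity 1, sent cp 1 → ok
  c3: data parity 0, sent cp 0 → ok
  c4: data parity 0, sent cp 1 → mismatch
Exactly one row (r2) and one column (c4) fail → the flipped bit is at their intersection.

row 2, column 4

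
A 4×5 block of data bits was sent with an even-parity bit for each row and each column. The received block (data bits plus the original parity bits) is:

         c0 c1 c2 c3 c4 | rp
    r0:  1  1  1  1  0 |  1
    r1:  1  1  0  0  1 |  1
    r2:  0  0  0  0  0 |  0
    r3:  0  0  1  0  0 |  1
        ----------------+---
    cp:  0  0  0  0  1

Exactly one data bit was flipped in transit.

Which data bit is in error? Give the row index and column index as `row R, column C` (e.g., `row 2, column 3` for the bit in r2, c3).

row 0, column 3

Recompute each row's even parity and compare to rp:
  r0: data parity 0, sent rp 1 → mismatch
  r1: data parity 1, sent rp 1 → ok
  r2: data parity 0, sent rp 0 → ok
  r3: data parity 1, sent rp 1 → ok
Recompute each column's even parity and compare to cp:
  c0: data parity 0, sent cp 0 → ok
  c1: data parity 0, sent cp 0 → ok
  c2: data parity 0, sent cp 0 → ok
  c3: data parity 1, sent cp 0 → mismatch
  c4: data parity 1, sent cp 1 → ok
Exactly one row (r0) and one column (c3) fail → the flipped bit is at their intersection.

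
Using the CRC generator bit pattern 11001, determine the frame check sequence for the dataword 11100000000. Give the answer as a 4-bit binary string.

1001

Append 4 zeros: 111000000000000. Divide by 11001 (XOR where the leading bit is 1):
  pos 0: 11100 XOR 11001 = 00101
  pos 2: 10100 XOR 11001 = 01101
  pos 3: 11010 XOR 11001 = 00011
  pos 6: 11000 XOR 11001 = 00001
  pos 10: 10000 XOR 11001 = 01001
Remainder (last 4 bits) = 1001. This is the CRC / FCS.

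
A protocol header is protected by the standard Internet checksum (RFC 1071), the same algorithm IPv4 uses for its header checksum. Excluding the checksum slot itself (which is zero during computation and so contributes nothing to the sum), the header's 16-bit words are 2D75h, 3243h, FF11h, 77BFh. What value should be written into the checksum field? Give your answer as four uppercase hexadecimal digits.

One's-complement addition (fold any carry out of bit 15 back into bit 0):
  0x2D75 + 0x3243 = 0x05FB8
  0x5FB8 + 0xFF11 = 0x15EC9 → wrap carry → 0x5ECA
  0x5ECA + 0x77BF = 0x0D689
One's-complement sum = 0xD689.
Checksum = ~0xD689 & 0xFFFF = 0x2976.

2976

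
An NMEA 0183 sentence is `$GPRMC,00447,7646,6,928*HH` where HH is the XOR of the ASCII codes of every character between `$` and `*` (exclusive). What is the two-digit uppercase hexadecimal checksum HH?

7A

XOR the ASCII codes of the payload characters:
  'G' = 0x47 → acc = 0x47
  'P' = 0x50 → acc = 0x17
  'R' = 0x52 → acc = 0x45
  'M' = 0x4D → acc = 0x08
  'C' = 0x43 → acc = 0x4B
  ',' = 0x2C → acc = 0x67
  '0' = 0x30 → acc = 0x57
  '0' = 0x30 → acc = 0x67
  '4' = 0x34 → acc = 0x53
  '4' = 0x34 → acc = 0x67
  '7' = 0x37 → acc = 0x50
  ',' = 0x2C → acc = 0x7C
  '7' = 0x37 → acc = 0x4B
  '6' = 0x36 → acc = 0x7D
  '4' = 0x34 → acc = 0x49
  '6' = 0x36 → acc = 0x7F
  ',' = 0x2C → acc = 0x53
  '6' = 0x36 → acc = 0x65
  ',' = 0x2C → acc = 0x49
  '9' = 0x39 → acc = 0x70
  '2' = 0x32 → acc = 0x42
  '8' = 0x38 → acc = 0x7A
Checksum = 0x7A.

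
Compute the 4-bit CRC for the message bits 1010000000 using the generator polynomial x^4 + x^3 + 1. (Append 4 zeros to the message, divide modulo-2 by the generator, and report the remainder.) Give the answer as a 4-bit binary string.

1011

Append 4 zeros: 10100000000000. Divide by 11001 (XOR where the leading bit is 1):
  pos 0: 10100 XOR 11001 = 01101
  pos 1: 11010 XOR 11001 = 00011
  pos 4: 11000 XOR 11001 = 00001
  pos 8: 10000 XOR 11001 = 01001
  pos 9: 10010 XOR 11001 = 01011
Remainder (last 4 bits) = 1011. This is the CRC / FCS.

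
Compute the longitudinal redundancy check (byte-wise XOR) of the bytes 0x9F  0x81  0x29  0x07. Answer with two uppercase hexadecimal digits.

30

XOR the bytes together:
  start with 0x9F
  0x9F ⊕ 0x81 = 0x1E
  0x1E ⊕ 0x29 = 0x37
  0x37 ⊕ 0x07 = 0x30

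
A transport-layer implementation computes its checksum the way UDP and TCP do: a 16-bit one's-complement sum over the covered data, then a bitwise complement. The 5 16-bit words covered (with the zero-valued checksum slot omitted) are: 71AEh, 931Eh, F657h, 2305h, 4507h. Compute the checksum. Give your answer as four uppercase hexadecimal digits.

One's-complement addition (fold any carry out of bit 15 back into bit 0):
  0x71AE + 0x931E = 0x104CC → wrap carry → 0x04CD
  0x04CD + 0xF657 = 0x0FB24
  0xFB24 + 0x2305 = 0x11E29 → wrap carry → 0x1E2A
  0x1E2A + 0x4507 = 0x06331
One's-complement sum = 0x6331.
Checksum = ~0x6331 & 0xFFFF = 0x9CCE.

9CCE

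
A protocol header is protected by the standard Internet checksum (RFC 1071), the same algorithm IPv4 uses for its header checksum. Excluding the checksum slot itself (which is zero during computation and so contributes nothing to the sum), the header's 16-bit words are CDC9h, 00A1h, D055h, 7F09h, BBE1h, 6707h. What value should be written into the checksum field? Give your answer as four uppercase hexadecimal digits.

BF4C

One's-complement addition (fold any carry out of bit 15 back into bit 0):
  0xCDC9 + 0x00A1 = 0x0CE6A
  0xCE6A + 0xD055 = 0x19EBF → wrap carry → 0x9EC0
  0x9EC0 + 0x7F09 = 0x11DC9 → wrap carry → 0x1DCA
  0x1DCA + 0xBBE1 = 0x0D9AB
  0xD9AB + 0x6707 = 0x140B2 → wrap carry → 0x40B3
One's-complement sum = 0x40B3.
Checksum = ~0x40B3 & 0xFFFF = 0xBF4C.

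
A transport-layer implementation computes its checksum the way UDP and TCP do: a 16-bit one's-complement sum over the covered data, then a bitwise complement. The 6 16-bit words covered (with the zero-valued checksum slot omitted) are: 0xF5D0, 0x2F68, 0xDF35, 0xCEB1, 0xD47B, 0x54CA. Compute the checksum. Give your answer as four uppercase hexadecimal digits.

One's-complement addition (fold any carry out of bit 15 back into bit 0):
  0xF5D0 + 0x2F68 = 0x12538 → wrap carry → 0x2539
  0x2539 + 0xDF35 = 0x1046E → wrap carry → 0x046F
  0x046F + 0xCEB1 = 0x0D320
  0xD320 + 0xD47B = 0x1A79B → wrap carry → 0xA79C
  0xA79C + 0x54CA = 0x0FC66
One's-complement sum = 0xFC66.
Checksum = ~0xFC66 & 0xFFFF = 0x0399.

0399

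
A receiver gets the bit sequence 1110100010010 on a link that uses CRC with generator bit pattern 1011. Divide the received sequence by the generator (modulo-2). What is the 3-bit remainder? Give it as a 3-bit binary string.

Modulo-2 division of 1110100010010 by 1011:
  pos 0: 1110 XOR 1011 = 0101
  pos 1: 1011 XOR 1011 = 0000
  pos 8: 1001 XOR 1011 = 0010
Remainder = 100 (nonzero — an error is detected).

100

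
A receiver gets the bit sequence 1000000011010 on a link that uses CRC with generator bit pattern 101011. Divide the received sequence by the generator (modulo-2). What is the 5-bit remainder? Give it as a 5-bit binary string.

00000

Modulo-2 division of 1000000011010 by 101011:
  pos 0: 100000 XOR 101011 = 001011
  pos 2: 101100 XOR 101011 = 000111
  pos 5: 111110 XOR 101011 = 010101
  pos 6: 101011 XOR 101011 = 000000
Remainder = 00000 (zero — the frame passes the CRC check).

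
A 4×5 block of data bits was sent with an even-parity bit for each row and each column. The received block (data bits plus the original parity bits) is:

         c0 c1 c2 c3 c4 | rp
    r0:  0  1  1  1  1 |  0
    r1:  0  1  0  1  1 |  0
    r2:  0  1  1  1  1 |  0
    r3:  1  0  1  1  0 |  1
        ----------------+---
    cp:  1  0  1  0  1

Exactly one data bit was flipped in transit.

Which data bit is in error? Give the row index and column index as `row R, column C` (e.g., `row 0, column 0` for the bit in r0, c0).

Recompute each row's even parity and compare to rp:
  r0: data parity 0, sent rp 0 → ok
  r1: data parity 1, sent rp 0 → mismatch
  r2: data parity 0, sent rp 0 → ok
  r3: data parity 1, sent rp 1 → ok
Recompute each column's even parity and compare to cp:
  c0: data parity 1, sent cp 1 → ok
  c1: data parity 1, sent cp 0 → mismatch
  c2: data parity 1, sent cp 1 → ok
  c3: data parity 0, sent cp 0 → ok
  c4: data parity 1, sent cp 1 → ok
Exactly one row (r1) and one column (c1) fail → the flipped bit is at their intersection.

row 1, column 1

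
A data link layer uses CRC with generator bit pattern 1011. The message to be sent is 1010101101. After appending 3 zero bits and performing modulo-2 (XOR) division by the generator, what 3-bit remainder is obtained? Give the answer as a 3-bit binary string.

111

Append 3 zeros: 1010101101000. Divide by 1011 (XOR where the leading bit is 1):
  pos 0: 1010 XOR 1011 = 0001
  pos 3: 1101 XOR 1011 = 0110
  pos 4: 1101 XOR 1011 = 0110
  pos 5: 1100 XOR 1011 = 0111
  pos 6: 1111 XOR 1011 = 0100
  pos 7: 1000 XOR 1011 = 0011
  pos 9: 1100 XOR 1011 = 0111
Remainder (last 3 bits) = 111. This is the CRC / FCS.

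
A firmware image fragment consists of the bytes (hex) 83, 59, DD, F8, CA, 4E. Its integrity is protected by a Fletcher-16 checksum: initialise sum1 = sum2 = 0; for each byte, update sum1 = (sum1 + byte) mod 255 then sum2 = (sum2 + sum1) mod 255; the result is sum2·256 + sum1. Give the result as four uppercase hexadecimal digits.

Running sums (mod 255):
  after byte 0 (83): sum1=131, sum2=131
  after byte 1 (59): sum1=220, sum2=96
  after byte 2 (DD): sum1=186, sum2=27
  after byte 3 (F8): sum1=179, sum2=206
  after byte 4 (CA): sum1=126, sum2=77
  after byte 5 (4E): sum1=204, sum2=26
Checksum = sum2·256 + sum1 = 26·256 + 204 = 6860 = 0x1ACC.

1ACC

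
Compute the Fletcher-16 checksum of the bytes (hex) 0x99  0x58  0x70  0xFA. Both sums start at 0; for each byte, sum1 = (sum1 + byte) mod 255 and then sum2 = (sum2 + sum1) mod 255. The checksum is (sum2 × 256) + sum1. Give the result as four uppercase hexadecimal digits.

4B5D

Running sums (mod 255):
  after byte 0 (0x99): sum1=153, sum2=153
  after byte 1 (0x58): sum1=241, sum2=139
  after byte 2 (0x70): sum1=98, sum2=237
  after byte 3 (0xFA): sum1=93, sum2=75
Checksum = sum2·256 + sum1 = 75·256 + 93 = 19293 = 0x4B5D.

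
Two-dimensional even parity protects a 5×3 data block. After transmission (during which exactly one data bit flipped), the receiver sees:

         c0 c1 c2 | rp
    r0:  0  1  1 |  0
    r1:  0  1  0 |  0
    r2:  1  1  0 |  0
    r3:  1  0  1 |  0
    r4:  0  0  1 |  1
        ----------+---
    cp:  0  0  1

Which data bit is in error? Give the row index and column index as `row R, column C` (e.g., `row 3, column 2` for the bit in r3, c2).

Recompute each row's even parity and compare to rp:
  r0: data parity 0, sent rp 0 → ok
  r1: data parity 1, sent rp 0 → mismatch
  r2: data parity 0, sent rp 0 → ok
  r3: data parity 0, sent rp 0 → ok
  r4: data parity 1, sent rp 1 → ok
Recompute each column's even parity and compare to cp:
  c0: data parity 0, sent cp 0 → ok
  c1: data parity 1, sent cp 0 → mismatch
  c2: data parity 1, sent cp 1 → ok
Exactly one row (r1) and one column (c1) fail → the flipped bit is at their intersection.

row 1, column 1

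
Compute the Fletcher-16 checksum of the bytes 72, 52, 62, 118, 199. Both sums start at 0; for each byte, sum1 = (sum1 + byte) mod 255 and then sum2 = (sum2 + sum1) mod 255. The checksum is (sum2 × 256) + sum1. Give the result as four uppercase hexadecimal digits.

Running sums (mod 255):
  after byte 0 (72): sum1=72, sum2=72
  after byte 1 (52): sum1=124, sum2=196
  after byte 2 (62): sum1=186, sum2=127
  after byte 3 (118): sum1=49, sum2=176
  after byte 4 (199): sum1=248, sum2=169
Checksum = sum2·256 + sum1 = 169·256 + 248 = 43512 = 0xA9F8.

A9F8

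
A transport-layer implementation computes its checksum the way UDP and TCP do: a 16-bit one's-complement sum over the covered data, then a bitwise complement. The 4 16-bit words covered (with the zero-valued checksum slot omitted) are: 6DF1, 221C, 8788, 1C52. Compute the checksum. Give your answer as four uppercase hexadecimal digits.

CC17

One's-complement addition (fold any carry out of bit 15 back into bit 0):
  0x6DF1 + 0x221C = 0x0900D
  0x900D + 0x8788 = 0x11795 → wrap carry → 0x1796
  0x1796 + 0x1C52 = 0x033E8
One's-complement sum = 0x33E8.
Checksum = ~0x33E8 & 0xFFFF = 0xCC17.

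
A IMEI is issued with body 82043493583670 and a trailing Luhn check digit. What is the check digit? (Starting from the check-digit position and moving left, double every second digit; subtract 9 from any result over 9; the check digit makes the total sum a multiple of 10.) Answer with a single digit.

Partial digits right→left: 0 7 6 3 8 5 3 9 4 3 4 0 2 8
Double every second digit counting from the check-digit position (so the 1st, 3rd, 5th, ... of the partial from the right).
  doubled (with −9 where >9): 0 3 7 6 8 8 4 → sum 36
  kept as-is: 7 3 5 9 3 0 8 → sum 35
Total = 36 + 35 = 71.
Check digit = (10 − (71 mod 10)) mod 10 = 9.

9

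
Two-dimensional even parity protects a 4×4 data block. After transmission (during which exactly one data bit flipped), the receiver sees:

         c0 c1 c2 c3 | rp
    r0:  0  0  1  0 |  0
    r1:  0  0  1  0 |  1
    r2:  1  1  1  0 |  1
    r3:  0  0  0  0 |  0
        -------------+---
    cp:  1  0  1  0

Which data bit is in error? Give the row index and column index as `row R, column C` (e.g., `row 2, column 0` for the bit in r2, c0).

Recompute each row's even parity and compare to rp:
  r0: data parity 1, sent rp 0 → mismatch
  r1: data parity 1, sent rp 1 → ok
  r2: data parity 1, sent rp 1 → ok
  r3: data parity 0, sent rp 0 → ok
Recompute each column's even parity and compare to cp:
  c0: data parity 1, sent cp 1 → ok
  c1: data parity 1, sent cp 0 → mismatch
  c2: data parity 1, sent cp 1 → ok
  c3: data parity 0, sent cp 0 → ok
Exactly one row (r0) and one column (c1) fail → the flipped bit is at their intersection.

row 0, column 1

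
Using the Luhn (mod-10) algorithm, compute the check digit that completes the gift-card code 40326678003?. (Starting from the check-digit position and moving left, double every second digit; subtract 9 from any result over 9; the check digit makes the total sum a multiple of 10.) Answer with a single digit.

Partial digits right→left: 3 0 0 8 7 6 6 2 3 0 4
Double every second digit counting from the check-digit position (so the 1st, 3rd, 5th, ... of the partial from the right).
  doubled (with −9 where >9): 6 0 5 3 6 8 → sum 28
  kept as-is: 0 8 6 2 0 → sum 16
Total = 28 + 16 = 44.
Check digit = (10 − (44 mod 10)) mod 10 = 6.

6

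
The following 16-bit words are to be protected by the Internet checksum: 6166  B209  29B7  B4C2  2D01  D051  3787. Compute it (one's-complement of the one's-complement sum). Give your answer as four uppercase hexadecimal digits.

D93B

One's-complement addition (fold any carry out of bit 15 back into bit 0):
  0x6166 + 0xB209 = 0x1136F → wrap carry → 0x1370
  0x1370 + 0x29B7 = 0x03D27
  0x3D27 + 0xB4C2 = 0x0F1E9
  0xF1E9 + 0x2D01 = 0x11EEA → wrap carry → 0x1EEB
  0x1EEB + 0xD051 = 0x0EF3C
  0xEF3C + 0x3787 = 0x126C3 → wrap carry → 0x26C4
One's-complement sum = 0x26C4.
Checksum = ~0x26C4 & 0xFFFF = 0xD93B.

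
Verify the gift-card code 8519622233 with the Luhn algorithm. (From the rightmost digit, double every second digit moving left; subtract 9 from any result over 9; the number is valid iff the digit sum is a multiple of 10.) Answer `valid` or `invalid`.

From the right, keep odd positions and double even positions (subtract 9 from any doubled value over 9):
  doubled (positions 2,4,...): 6 4 3 2 7 → sum 22
  kept (positions 1,3,...): 3 2 2 9 5 → sum 21
Total = 43.
43 mod 10 = 3, so the number is invalid.

invalid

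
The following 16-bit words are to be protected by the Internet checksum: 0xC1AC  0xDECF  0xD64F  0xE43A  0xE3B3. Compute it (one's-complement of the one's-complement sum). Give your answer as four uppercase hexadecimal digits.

One's-complement addition (fold any carry out of bit 15 back into bit 0):
  0xC1AC + 0xDECF = 0x1A07B → wrap carry → 0xA07C
  0xA07C + 0xD64F = 0x176CB → wrap carry → 0x76CC
  0x76CC + 0xE43A = 0x15B06 → wrap carry → 0x5B07
  0x5B07 + 0xE3B3 = 0x13EBA → wrap carry → 0x3EBB
One's-complement sum = 0x3EBB.
Checksum = ~0x3EBB & 0xFFFF = 0xC144.

C144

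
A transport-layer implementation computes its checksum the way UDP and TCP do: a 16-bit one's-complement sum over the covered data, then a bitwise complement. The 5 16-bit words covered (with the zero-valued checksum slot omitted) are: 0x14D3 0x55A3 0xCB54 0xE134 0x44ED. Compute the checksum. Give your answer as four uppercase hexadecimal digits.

A412

One's-complement addition (fold any carry out of bit 15 back into bit 0):
  0x14D3 + 0x55A3 = 0x06A76
  0x6A76 + 0xCB54 = 0x135CA → wrap carry → 0x35CB
  0x35CB + 0xE134 = 0x116FF → wrap carry → 0x1700
  0x1700 + 0x44ED = 0x05BED
One's-complement sum = 0x5BED.
Checksum = ~0x5BED & 0xFFFF = 0xA412.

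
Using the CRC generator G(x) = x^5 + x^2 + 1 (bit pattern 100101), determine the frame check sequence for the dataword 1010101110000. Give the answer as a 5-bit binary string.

11100

Append 5 zeros: 101010111000000000. Divide by 100101 (XOR where the leading bit is 1):
  pos 0: 101010 XOR 100101 = 001111
  pos 2: 111111 XOR 100101 = 011010
  pos 3: 110101 XOR 100101 = 010000
  pos 4: 100000 XOR 100101 = 000101
  pos 7: 101000 XOR 100101 = 001101
  pos 9: 110100 XOR 100101 = 010001
  pos 10: 100010 XOR 100101 = 000111
Remainder (last 5 bits) = 11100. This is the CRC / FCS.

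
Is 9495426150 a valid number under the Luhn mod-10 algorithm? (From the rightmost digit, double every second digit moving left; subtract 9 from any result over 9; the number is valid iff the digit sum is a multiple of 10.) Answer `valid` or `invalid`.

From the right, keep odd positions and double even positions (subtract 9 from any doubled value over 9):
  doubled (positions 2,4,...): 1 3 8 9 9 → sum 30
  kept (positions 1,3,...): 0 1 2 5 4 → sum 12
Total = 42.
42 mod 10 = 2, so the number is invalid.

invalid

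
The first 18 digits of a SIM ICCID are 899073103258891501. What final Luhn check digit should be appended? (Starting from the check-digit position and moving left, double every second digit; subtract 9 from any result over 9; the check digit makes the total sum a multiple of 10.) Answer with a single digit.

Partial digits right→left: 1 0 5 1 9 8 8 5 2 3 0 1 3 7 0 9 9 8
Double every second digit counting from the check-digit position (so the 1st, 3rd, 5th, ... of the partial from the right).
  doubled (with −9 where >9): 2 1 9 7 4 0 6 0 9 → sum 38
  kept as-is: 0 1 8 5 3 1 7 9 8 → sum 42
Total = 38 + 42 = 80.
Check digit = (10 − (80 mod 10)) mod 10 = 0.

0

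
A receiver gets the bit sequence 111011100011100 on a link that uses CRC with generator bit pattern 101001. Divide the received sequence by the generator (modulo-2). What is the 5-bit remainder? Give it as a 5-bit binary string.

00000

Modulo-2 division of 111011100011100 by 101001:
  pos 0: 111011 XOR 101001 = 010010
  pos 1: 100101 XOR 101001 = 001100
  pos 3: 110000 XOR 101001 = 011001
  pos 4: 110010 XOR 101001 = 011011
  pos 5: 110111 XOR 101001 = 011110
  pos 6: 111101 XOR 101001 = 010100
  pos 7: 101001 XOR 101001 = 000000
Remainder = 00000 (zero — the frame passes the CRC check).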